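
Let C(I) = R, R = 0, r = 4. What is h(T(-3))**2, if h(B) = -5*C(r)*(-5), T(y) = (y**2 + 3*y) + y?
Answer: 0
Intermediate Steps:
T(y) = y**2 + 4*y
C(I) = 0
h(B) = 0 (h(B) = -5*0*(-5) = 0*(-5) = 0)
h(T(-3))**2 = 0**2 = 0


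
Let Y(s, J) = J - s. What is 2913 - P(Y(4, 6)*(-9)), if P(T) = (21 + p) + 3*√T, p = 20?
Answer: 2872 - 9*I*√2 ≈ 2872.0 - 12.728*I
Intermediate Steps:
P(T) = 41 + 3*√T (P(T) = (21 + 20) + 3*√T = 41 + 3*√T)
2913 - P(Y(4, 6)*(-9)) = 2913 - (41 + 3*√((6 - 1*4)*(-9))) = 2913 - (41 + 3*√((6 - 4)*(-9))) = 2913 - (41 + 3*√(2*(-9))) = 2913 - (41 + 3*√(-18)) = 2913 - (41 + 3*(3*I*√2)) = 2913 - (41 + 9*I*√2) = 2913 + (-41 - 9*I*√2) = 2872 - 9*I*√2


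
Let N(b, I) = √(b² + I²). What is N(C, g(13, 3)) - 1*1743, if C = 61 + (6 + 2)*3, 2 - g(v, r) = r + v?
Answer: -1743 + √7421 ≈ -1656.9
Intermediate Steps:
g(v, r) = 2 - r - v (g(v, r) = 2 - (r + v) = 2 + (-r - v) = 2 - r - v)
C = 85 (C = 61 + 8*3 = 61 + 24 = 85)
N(b, I) = √(I² + b²)
N(C, g(13, 3)) - 1*1743 = √((2 - 1*3 - 1*13)² + 85²) - 1*1743 = √((2 - 3 - 13)² + 7225) - 1743 = √((-14)² + 7225) - 1743 = √(196 + 7225) - 1743 = √7421 - 1743 = -1743 + √7421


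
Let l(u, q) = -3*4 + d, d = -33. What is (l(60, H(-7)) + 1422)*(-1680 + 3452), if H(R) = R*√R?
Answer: 2440044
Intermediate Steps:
H(R) = R^(3/2)
l(u, q) = -45 (l(u, q) = -3*4 - 33 = -12 - 33 = -45)
(l(60, H(-7)) + 1422)*(-1680 + 3452) = (-45 + 1422)*(-1680 + 3452) = 1377*1772 = 2440044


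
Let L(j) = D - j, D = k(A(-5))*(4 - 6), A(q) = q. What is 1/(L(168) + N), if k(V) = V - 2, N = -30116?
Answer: -1/30270 ≈ -3.3036e-5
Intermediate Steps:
k(V) = -2 + V
D = 14 (D = (-2 - 5)*(4 - 6) = -7*(-2) = 14)
L(j) = 14 - j
1/(L(168) + N) = 1/((14 - 1*168) - 30116) = 1/((14 - 168) - 30116) = 1/(-154 - 30116) = 1/(-30270) = -1/30270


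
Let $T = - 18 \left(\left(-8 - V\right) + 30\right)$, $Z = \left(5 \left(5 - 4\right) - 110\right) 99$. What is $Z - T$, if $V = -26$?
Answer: $-9531$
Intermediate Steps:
$Z = -10395$ ($Z = \left(5 \cdot 1 - 110\right) 99 = \left(5 - 110\right) 99 = \left(-105\right) 99 = -10395$)
$T = -864$ ($T = - 18 \left(\left(-8 - -26\right) + 30\right) = - 18 \left(\left(-8 + 26\right) + 30\right) = - 18 \left(18 + 30\right) = \left(-18\right) 48 = -864$)
$Z - T = -10395 - -864 = -10395 + 864 = -9531$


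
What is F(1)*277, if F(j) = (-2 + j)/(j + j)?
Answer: -277/2 ≈ -138.50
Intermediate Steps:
F(j) = (-2 + j)/(2*j) (F(j) = (-2 + j)/((2*j)) = (-2 + j)*(1/(2*j)) = (-2 + j)/(2*j))
F(1)*277 = ((1/2)*(-2 + 1)/1)*277 = ((1/2)*1*(-1))*277 = -1/2*277 = -277/2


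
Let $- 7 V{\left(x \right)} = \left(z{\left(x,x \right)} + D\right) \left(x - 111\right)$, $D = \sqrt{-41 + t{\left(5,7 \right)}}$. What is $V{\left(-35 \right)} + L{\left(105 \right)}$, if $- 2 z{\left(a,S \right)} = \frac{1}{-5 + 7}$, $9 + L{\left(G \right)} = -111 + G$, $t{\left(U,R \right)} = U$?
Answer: $- \frac{283}{14} + \frac{876 i}{7} \approx -20.214 + 125.14 i$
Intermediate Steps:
$L{\left(G \right)} = -120 + G$ ($L{\left(G \right)} = -9 + \left(-111 + G\right) = -120 + G$)
$z{\left(a,S \right)} = - \frac{1}{4}$ ($z{\left(a,S \right)} = - \frac{1}{2 \left(-5 + 7\right)} = - \frac{1}{2 \cdot 2} = \left(- \frac{1}{2}\right) \frac{1}{2} = - \frac{1}{4}$)
$D = 6 i$ ($D = \sqrt{-41 + 5} = \sqrt{-36} = 6 i \approx 6.0 i$)
$V{\left(x \right)} = - \frac{\left(-111 + x\right) \left(- \frac{1}{4} + 6 i\right)}{7}$ ($V{\left(x \right)} = - \frac{\left(- \frac{1}{4} + 6 i\right) \left(x - 111\right)}{7} = - \frac{\left(- \frac{1}{4} + 6 i\right) \left(-111 + x\right)}{7} = - \frac{\left(-111 + x\right) \left(- \frac{1}{4} + 6 i\right)}{7}$)
$V{\left(-35 \right)} + L{\left(105 \right)} = \left(- \frac{111}{28} + \frac{1}{28} \left(-35\right) + \frac{666 i}{7} - \frac{6}{7} i \left(-35\right)\right) + \left(-120 + 105\right) = \left(- \frac{111}{28} - \frac{5}{4} + \frac{666 i}{7} + 30 i\right) - 15 = \left(- \frac{73}{14} + \frac{876 i}{7}\right) - 15 = - \frac{283}{14} + \frac{876 i}{7}$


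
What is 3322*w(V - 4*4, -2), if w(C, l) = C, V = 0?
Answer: -53152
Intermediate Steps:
3322*w(V - 4*4, -2) = 3322*(0 - 4*4) = 3322*(0 - 16) = 3322*(-16) = -53152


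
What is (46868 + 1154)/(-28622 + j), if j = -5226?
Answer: -24011/16924 ≈ -1.4188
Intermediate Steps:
(46868 + 1154)/(-28622 + j) = (46868 + 1154)/(-28622 - 5226) = 48022/(-33848) = 48022*(-1/33848) = -24011/16924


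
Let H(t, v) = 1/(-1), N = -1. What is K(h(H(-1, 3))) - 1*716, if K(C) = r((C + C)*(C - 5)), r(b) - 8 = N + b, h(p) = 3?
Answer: -721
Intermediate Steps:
H(t, v) = -1 (H(t, v) = 1*(-1) = -1)
r(b) = 7 + b (r(b) = 8 + (-1 + b) = 7 + b)
K(C) = 7 + 2*C*(-5 + C) (K(C) = 7 + (C + C)*(C - 5) = 7 + (2*C)*(-5 + C) = 7 + 2*C*(-5 + C))
K(h(H(-1, 3))) - 1*716 = (7 + 2*3*(-5 + 3)) - 1*716 = (7 + 2*3*(-2)) - 716 = (7 - 12) - 716 = -5 - 716 = -721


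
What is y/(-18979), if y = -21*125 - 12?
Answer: 2637/18979 ≈ 0.13894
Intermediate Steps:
y = -2637 (y = -2625 - 12 = -2637)
y/(-18979) = -2637/(-18979) = -2637*(-1/18979) = 2637/18979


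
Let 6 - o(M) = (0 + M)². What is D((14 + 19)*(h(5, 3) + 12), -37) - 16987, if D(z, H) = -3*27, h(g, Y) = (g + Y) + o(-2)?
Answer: -17068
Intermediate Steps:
o(M) = 6 - M² (o(M) = 6 - (0 + M)² = 6 - M²)
h(g, Y) = 2 + Y + g (h(g, Y) = (g + Y) + (6 - 1*(-2)²) = (Y + g) + (6 - 1*4) = (Y + g) + (6 - 4) = (Y + g) + 2 = 2 + Y + g)
D(z, H) = -81
D((14 + 19)*(h(5, 3) + 12), -37) - 16987 = -81 - 16987 = -17068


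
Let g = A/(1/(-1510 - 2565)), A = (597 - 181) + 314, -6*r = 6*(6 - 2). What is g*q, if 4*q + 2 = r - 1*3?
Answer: 13386375/2 ≈ 6.6932e+6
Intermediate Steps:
r = -4 (r = -(6 - 2) = -4 ≈ -4.0000)
q = -9/4 (q = -½ + (-4 - 1*3)/4 = -½ + (-4 - 3)/4 = -½ + (¼)*(-7) = -½ - 7/4 = -9/4 ≈ -2.2500)
A = 730 (A = 416 + 314 = 730)
g = -2974750 (g = 730/(1/(-1510 - 2565)) = 730/(1/(-4075)) = 730/(-1/4075) = 730*(-4075) = -2974750)
g*q = -2974750*(-9/4) = 13386375/2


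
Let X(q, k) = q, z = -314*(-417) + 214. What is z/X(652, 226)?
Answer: 32788/163 ≈ 201.15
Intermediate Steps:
z = 131152 (z = 130938 + 214 = 131152)
z/X(652, 226) = 131152/652 = 131152*(1/652) = 32788/163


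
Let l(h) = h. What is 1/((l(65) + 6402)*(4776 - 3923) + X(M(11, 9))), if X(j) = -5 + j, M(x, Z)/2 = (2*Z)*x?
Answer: 1/5516742 ≈ 1.8127e-7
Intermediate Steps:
M(x, Z) = 4*Z*x (M(x, Z) = 2*((2*Z)*x) = 2*(2*Z*x) = 4*Z*x)
1/((l(65) + 6402)*(4776 - 3923) + X(M(11, 9))) = 1/((65 + 6402)*(4776 - 3923) + (-5 + 4*9*11)) = 1/(6467*853 + (-5 + 396)) = 1/(5516351 + 391) = 1/5516742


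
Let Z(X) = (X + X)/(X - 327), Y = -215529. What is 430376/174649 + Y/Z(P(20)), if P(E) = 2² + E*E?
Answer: -2898080428909/141116392 ≈ -20537.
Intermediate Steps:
P(E) = 4 + E²
Z(X) = 2*X/(-327 + X) (Z(X) = (2*X)/(-327 + X) = 2*X/(-327 + X))
430376/174649 + Y/Z(P(20)) = 430376/174649 - 215529*(-327 + (4 + 20²))/(2*(4 + 20²)) = 430376*(1/174649) - 215529*(-327 + (4 + 400))/(2*(4 + 400)) = 430376/174649 - 215529/(2*404/(-327 + 404)) = 430376/174649 - 215529/(2*404/77) = 430376/174649 - 215529/(2*404*(1/77)) = 430376/174649 - 215529/808/77 = 430376/174649 - 215529*77/808 = 430376/174649 - 16595733/808 = -2898080428909/141116392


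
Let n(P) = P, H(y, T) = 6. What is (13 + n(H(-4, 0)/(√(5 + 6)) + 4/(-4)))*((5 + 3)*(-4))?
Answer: -384 - 192*√11/11 ≈ -441.89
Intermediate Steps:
(13 + n(H(-4, 0)/(√(5 + 6)) + 4/(-4)))*((5 + 3)*(-4)) = (13 + (6/(√(5 + 6)) + 4/(-4)))*((5 + 3)*(-4)) = (13 + (6/(√11) + 4*(-¼)))*(8*(-4)) = (13 + (6*(√11/11) - 1))*(-32) = (13 + (6*√11/11 - 1))*(-32) = (13 + (-1 + 6*√11/11))*(-32) = (12 + 6*√11/11)*(-32) = -384 - 192*√11/11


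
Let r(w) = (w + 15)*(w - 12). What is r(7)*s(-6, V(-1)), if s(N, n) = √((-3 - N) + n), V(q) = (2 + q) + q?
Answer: -110*√3 ≈ -190.53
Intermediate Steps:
r(w) = (-12 + w)*(15 + w) (r(w) = (15 + w)*(-12 + w) = (-12 + w)*(15 + w))
V(q) = 2 + 2*q
s(N, n) = √(-3 + n - N)
r(7)*s(-6, V(-1)) = (-180 + 7² + 3*7)*√(-3 + (2 + 2*(-1)) - 1*(-6)) = (-180 + 49 + 21)*√(-3 + (2 - 2) + 6) = -110*√(-3 + 0 + 6) = -110*√3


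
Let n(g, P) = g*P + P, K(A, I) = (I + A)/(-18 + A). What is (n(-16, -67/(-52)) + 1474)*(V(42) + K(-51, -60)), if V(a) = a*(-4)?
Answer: -289485761/1196 ≈ -2.4205e+5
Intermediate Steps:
V(a) = -4*a
K(A, I) = (A + I)/(-18 + A)
n(g, P) = P + P*g (n(g, P) = P*g + P = P + P*g)
(n(-16, -67/(-52)) + 1474)*(V(42) + K(-51, -60)) = ((-67/(-52))*(1 - 16) + 1474)*(-4*42 + (-51 - 60)/(-18 - 51)) = (-67*(-1/52)*(-15) + 1474)*(-168 - 111/(-69)) = ((67/52)*(-15) + 1474)*(-168 - 1/69*(-111)) = (-1005/52 + 1474)*(-168 + 37/23) = (75643/52)*(-3827/23) = -289485761/1196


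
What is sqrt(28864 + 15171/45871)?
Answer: sqrt(60734842282765)/45871 ≈ 169.90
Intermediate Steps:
sqrt(28864 + 15171/45871) = sqrt(1324035715/45871) = sqrt(60734842282765)/45871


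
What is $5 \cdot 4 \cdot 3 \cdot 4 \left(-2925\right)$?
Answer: $-702000$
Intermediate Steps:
$5 \cdot 4 \cdot 3 \cdot 4 \left(-2925\right) = 20 \cdot 3 \cdot 4 \left(-2925\right) = 60 \cdot 4 \left(-2925\right) = 240 \left(-2925\right) = -702000$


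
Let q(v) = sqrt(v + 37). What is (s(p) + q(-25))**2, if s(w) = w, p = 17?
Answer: 301 + 68*sqrt(3) ≈ 418.78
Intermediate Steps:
q(v) = sqrt(37 + v)
(s(p) + q(-25))**2 = (17 + sqrt(37 - 25))**2 = (17 + sqrt(12))**2 = (17 + 2*sqrt(3))**2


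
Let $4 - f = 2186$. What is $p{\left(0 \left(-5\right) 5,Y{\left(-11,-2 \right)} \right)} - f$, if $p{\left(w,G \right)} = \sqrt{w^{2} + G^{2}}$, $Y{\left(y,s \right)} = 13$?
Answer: $2195$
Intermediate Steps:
$f = -2182$ ($f = 4 - 2186 = -2182$)
$p{\left(w,G \right)} = \sqrt{G^{2} + w^{2}}$
$p{\left(0 \left(-5\right) 5,Y{\left(-11,-2 \right)} \right)} - f = \sqrt{13^{2} + \left(0 \left(-5\right) 5\right)^{2}} - -2182 = \sqrt{169 + \left(0 \cdot 5\right)^{2}} + 2182 = \sqrt{169 + 0^{2}} + 2182 = \sqrt{169 + 0} + 2182 = \sqrt{169} + 2182 = 13 + 2182 = 2195$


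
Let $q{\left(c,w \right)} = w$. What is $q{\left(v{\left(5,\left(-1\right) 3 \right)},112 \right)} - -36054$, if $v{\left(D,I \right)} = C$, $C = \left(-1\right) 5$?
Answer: $36166$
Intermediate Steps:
$C = -5$
$v{\left(D,I \right)} = -5$
$q{\left(v{\left(5,\left(-1\right) 3 \right)},112 \right)} - -36054 = 112 - -36054 = 112 + 36054 = 36166$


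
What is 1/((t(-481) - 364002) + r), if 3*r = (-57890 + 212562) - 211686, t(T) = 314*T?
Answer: -3/1602122 ≈ -1.8725e-6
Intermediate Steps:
r = -57014/3 (r = ((-57890 + 212562) - 211686)/3 = (154672 - 211686)/3 = (⅓)*(-57014) = -57014/3 ≈ -19005.)
1/((t(-481) - 364002) + r) = 1/((314*(-481) - 364002) - 57014/3) = 1/((-151034 - 364002) - 57014/3) = 1/(-515036 - 57014/3) = 1/(-1602122/3) = -3/1602122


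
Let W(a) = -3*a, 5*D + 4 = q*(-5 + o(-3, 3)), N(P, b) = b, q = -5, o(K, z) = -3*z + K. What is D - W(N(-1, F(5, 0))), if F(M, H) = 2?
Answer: 111/5 ≈ 22.200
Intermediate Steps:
o(K, z) = K - 3*z
D = 81/5 (D = -4/5 + (-5*(-5 + (-3 - 3*3)))/5 = -4/5 + (-5*(-5 + (-3 - 9)))/5 = -4/5 + (-5*(-5 - 12))/5 = -4/5 + (-5*(-17))/5 = -4/5 + (1/5)*85 = -4/5 + 17 = 81/5 ≈ 16.200)
D - W(N(-1, F(5, 0))) = 81/5 - (-3)*2 = 81/5 - 1*(-6) = 81/5 + 6 = 111/5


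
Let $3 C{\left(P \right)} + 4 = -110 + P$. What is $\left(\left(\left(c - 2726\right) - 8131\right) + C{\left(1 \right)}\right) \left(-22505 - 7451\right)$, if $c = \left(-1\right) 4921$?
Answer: $\frac{1421322332}{3} \approx 4.7377 \cdot 10^{8}$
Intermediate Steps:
$C{\left(P \right)} = -38 + \frac{P}{3}$ ($C{\left(P \right)} = - \frac{4}{3} + \frac{-110 + P}{3} = - \frac{4}{3} + \left(- \frac{110}{3} + \frac{P}{3}\right) = -38 + \frac{P}{3}$)
$c = -4921$
$\left(\left(\left(c - 2726\right) - 8131\right) + C{\left(1 \right)}\right) \left(-22505 - 7451\right) = \left(\left(\left(-4921 - 2726\right) - 8131\right) + \left(-38 + \frac{1}{3} \cdot 1\right)\right) \left(-22505 - 7451\right) = \left(\left(-7647 - 8131\right) + \left(-38 + \frac{1}{3}\right)\right) \left(-29956\right) = \left(-15778 - \frac{113}{3}\right) \left(-29956\right) = \left(- \frac{47447}{3}\right) \left(-29956\right) = \frac{1421322332}{3}$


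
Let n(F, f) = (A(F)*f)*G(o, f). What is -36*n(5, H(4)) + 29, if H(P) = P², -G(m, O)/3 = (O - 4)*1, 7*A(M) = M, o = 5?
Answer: 103883/7 ≈ 14840.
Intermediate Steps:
A(M) = M/7
G(m, O) = 12 - 3*O (G(m, O) = -3*(O - 4) = -3*(-4 + O) = 12 - 3*O)
n(F, f) = F*f*(12 - 3*f)/7 (n(F, f) = ((F/7)*f)*(12 - 3*f) = (F*f/7)*(12 - 3*f) = F*f*(12 - 3*f)/7)
-36*n(5, H(4)) + 29 = -108*5*4²*(4 - 1*4²)/7 + 29 = -108*5*16*(4 - 1*16)/7 + 29 = -108*5*16*(4 - 16)/7 + 29 = -108*5*16*(-12)/7 + 29 = -36*(-2880/7) + 29 = 103680/7 + 29 = 103883/7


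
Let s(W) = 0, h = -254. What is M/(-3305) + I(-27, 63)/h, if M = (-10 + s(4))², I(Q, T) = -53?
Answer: 29953/167894 ≈ 0.17840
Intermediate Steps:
M = 100 (M = (-10 + 0)² = (-10)² = 100)
M/(-3305) + I(-27, 63)/h = 100/(-3305) - 53/(-254) = 100*(-1/3305) - 53*(-1/254) = -20/661 + 53/254 = 29953/167894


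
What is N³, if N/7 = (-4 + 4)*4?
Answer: 0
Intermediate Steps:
N = 0 (N = 7*((-4 + 4)*4) = 7*(0*4) = 7*0 = 0)
N³ = 0³ = 0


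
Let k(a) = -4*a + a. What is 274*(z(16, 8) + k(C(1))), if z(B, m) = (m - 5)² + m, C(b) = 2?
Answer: 3014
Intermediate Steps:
z(B, m) = m + (-5 + m)² (z(B, m) = (-5 + m)² + m = m + (-5 + m)²)
k(a) = -3*a
274*(z(16, 8) + k(C(1))) = 274*((8 + (-5 + 8)²) - 3*2) = 274*((8 + 3²) - 6) = 274*((8 + 9) - 6) = 274*(17 - 6) = 274*11 = 3014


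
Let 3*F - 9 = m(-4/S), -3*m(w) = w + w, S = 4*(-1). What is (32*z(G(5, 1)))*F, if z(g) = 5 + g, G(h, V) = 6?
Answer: 8800/9 ≈ 977.78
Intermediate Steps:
S = -4
m(w) = -2*w/3 (m(w) = -(w + w)/3 = -2*w/3)
F = 25/9 (F = 3 + (-(-8)/(3*(-4)))/3 = 3 + (-(-8)*(-1)/(3*4))/3 = 3 + (-2/3*1)/3 = 3 + (1/3)*(-2/3) = 3 - 2/9 = 25/9 ≈ 2.7778)
(32*z(G(5, 1)))*F = (32*(5 + 6))*(25/9) = (32*11)*(25/9) = 352*(25/9) = 8800/9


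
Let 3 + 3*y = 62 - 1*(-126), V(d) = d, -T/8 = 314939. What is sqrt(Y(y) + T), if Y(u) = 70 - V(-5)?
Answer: I*sqrt(2519437) ≈ 1587.3*I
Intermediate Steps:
T = -2519512 (T = -8*314939 = -2519512)
y = 185/3 (y = -1 + (62 - 1*(-126))/3 = -1 + (62 + 126)/3 = -1 + (1/3)*188 = -1 + 188/3 = 185/3 ≈ 61.667)
Y(u) = 75 (Y(u) = 70 - 1*(-5) = 70 + 5 = 75)
sqrt(Y(y) + T) = sqrt(75 - 2519512) = sqrt(-2519437) = I*sqrt(2519437)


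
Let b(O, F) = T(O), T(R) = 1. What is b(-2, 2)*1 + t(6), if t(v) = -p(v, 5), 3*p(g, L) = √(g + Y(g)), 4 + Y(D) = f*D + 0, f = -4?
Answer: 1 - I*√22/3 ≈ 1.0 - 1.5635*I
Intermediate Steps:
b(O, F) = 1
Y(D) = -4 - 4*D (Y(D) = -4 + (-4*D + 0) = -4 - 4*D)
p(g, L) = √(-4 - 3*g)/3 (p(g, L) = √(g + (-4 - 4*g))/3 = √(-4 - 3*g)/3)
t(v) = -√(-4 - 3*v)/3
b(-2, 2)*1 + t(6) = 1*1 - √(-4 - 3*6)/3 = 1 - √(-4 - 18)/3 = 1 - I*√22/3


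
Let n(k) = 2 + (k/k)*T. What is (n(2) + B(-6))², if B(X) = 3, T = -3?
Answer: 4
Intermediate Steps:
n(k) = -1 (n(k) = 2 + (k/k)*(-3) = 2 + 1*(-3) = 2 - 3 = -1)
(n(2) + B(-6))² = (-1 + 3)² = 2² = 4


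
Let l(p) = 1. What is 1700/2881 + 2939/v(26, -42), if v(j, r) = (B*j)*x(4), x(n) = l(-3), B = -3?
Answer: -8334659/224718 ≈ -37.089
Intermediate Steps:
x(n) = 1
v(j, r) = -3*j (v(j, r) = -3*j*1 = -3*j)
1700/2881 + 2939/v(26, -42) = 1700/2881 + 2939/((-3*26)) = 1700*(1/2881) + 2939/(-78) = 1700/2881 + 2939*(-1/78) = 1700/2881 - 2939/78 = -8334659/224718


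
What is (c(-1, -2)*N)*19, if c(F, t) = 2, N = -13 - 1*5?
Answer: -684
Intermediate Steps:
N = -18 (N = -13 - 5 = -18)
(c(-1, -2)*N)*19 = (2*(-18))*19 = -36*19 = -684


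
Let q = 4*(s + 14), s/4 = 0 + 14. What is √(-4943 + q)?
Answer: I*√4663 ≈ 68.286*I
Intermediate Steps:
s = 56 (s = 4*(0 + 14) = 4*14 = 56)
q = 280 (q = 4*(56 + 14) = 4*70 = 280)
√(-4943 + q) = √(-4943 + 280) = √(-4663) = I*√4663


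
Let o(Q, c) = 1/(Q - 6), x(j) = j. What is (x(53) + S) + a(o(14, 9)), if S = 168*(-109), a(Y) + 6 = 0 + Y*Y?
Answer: -1168959/64 ≈ -18265.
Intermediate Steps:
o(Q, c) = 1/(-6 + Q)
a(Y) = -6 + Y**2 (a(Y) = -6 + (0 + Y*Y) = -6 + (0 + Y**2) = -6 + Y**2)
S = -18312
(x(53) + S) + a(o(14, 9)) = (53 - 18312) + (-6 + (1/(-6 + 14))**2) = -18259 + (-6 + (1/8)**2) = -18259 + (-6 + 1/64) = -18259 - 383/64 = -1168959/64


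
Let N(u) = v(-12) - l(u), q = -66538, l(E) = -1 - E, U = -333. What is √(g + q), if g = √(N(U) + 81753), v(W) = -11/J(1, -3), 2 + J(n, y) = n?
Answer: √(-66538 + 6*√2262) ≈ 257.4*I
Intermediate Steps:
J(n, y) = -2 + n
v(W) = 11 (v(W) = -11/(-2 + 1) = -11/(-1) = -11*(-1) = 11)
N(u) = 12 + u (N(u) = 11 - (-1 - u) = 11 + (1 + u) = 12 + u)
g = 6*√2262 (g = √((12 - 333) + 81753) = √(-321 + 81753) = √81432 = 6*√2262 ≈ 285.36)
√(g + q) = √(6*√2262 - 66538) = √(-66538 + 6*√2262)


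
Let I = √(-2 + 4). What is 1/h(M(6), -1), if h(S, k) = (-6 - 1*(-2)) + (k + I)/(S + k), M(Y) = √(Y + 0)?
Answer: (-1 + √6)/(3 + √2 - 4*√6) ≈ -0.26923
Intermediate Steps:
M(Y) = √Y
I = √2 ≈ 1.4142
h(S, k) = -4 + (k + √2)/(S + k) (h(S, k) = (-6 - 1*(-2)) + (k + √2)/(S + k) = (-6 + 2) + (k + √2)/(S + k) = -4 + (k + √2)/(S + k))
1/h(M(6), -1) = 1/((√2 - 4*√6 - 3*(-1))/(√6 - 1)) = 1/((√2 - 4*√6 + 3)/(-1 + √6)) = 1/((3 + √2 - 4*√6)/(-1 + √6)) = (-1 + √6)/(3 + √2 - 4*√6)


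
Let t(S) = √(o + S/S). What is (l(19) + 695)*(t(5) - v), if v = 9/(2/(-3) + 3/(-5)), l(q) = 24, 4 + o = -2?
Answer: 97065/19 + 719*I*√5 ≈ 5108.7 + 1607.7*I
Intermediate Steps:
o = -6 (o = -4 - 2 = -6)
v = -135/19 (v = 9/(2*(-⅓) + 3*(-⅕)) = 9/(-⅔ - ⅗) = 9/(-19/15) = 9*(-15/19) = -135/19 ≈ -7.1053)
t(S) = I*√5 (t(S) = √(-6 + S/S) = √(-6 + 1) = √(-5) = I*√5)
(l(19) + 695)*(t(5) - v) = (24 + 695)*(I*√5 - 1*(-135/19)) = 719*(I*√5 + 135/19) = 719*(135/19 + I*√5) = 97065/19 + 719*I*√5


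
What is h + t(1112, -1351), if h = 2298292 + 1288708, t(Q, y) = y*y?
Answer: 5412201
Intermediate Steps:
t(Q, y) = y**2
h = 3587000
h + t(1112, -1351) = 3587000 + (-1351)**2 = 3587000 + 1825201 = 5412201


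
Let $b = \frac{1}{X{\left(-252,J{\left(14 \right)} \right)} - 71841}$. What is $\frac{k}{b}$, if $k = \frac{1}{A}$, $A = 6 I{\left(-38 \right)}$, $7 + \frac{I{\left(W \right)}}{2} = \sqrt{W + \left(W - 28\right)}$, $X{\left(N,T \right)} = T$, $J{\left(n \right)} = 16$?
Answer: $\frac{29575}{108} + \frac{4225 i \sqrt{26}}{54} \approx 273.84 + 398.95 i$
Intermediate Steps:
$I{\left(W \right)} = -14 + 2 \sqrt{-28 + 2 W}$ ($I{\left(W \right)} = -14 + 2 \sqrt{W + \left(W - 28\right)} = -14 + 2 \sqrt{W + \left(-28 + W\right)} = -14 + 2 \sqrt{-28 + 2 W}$)
$A = -84 + 24 i \sqrt{26}$ ($A = 6 \left(-14 + 2 \sqrt{-28 + 2 \left(-38\right)}\right) = 6 \left(-14 + 2 \sqrt{-28 - 76}\right) = 6 \left(-14 + 2 \sqrt{-104}\right) = 6 \left(-14 + 2 \cdot 2 i \sqrt{26}\right) = 6 \left(-14 + 4 i \sqrt{26}\right) = -84 + 24 i \sqrt{26} \approx -84.0 + 122.38 i$)
$b = - \frac{1}{71825}$ ($b = \frac{1}{16 - 71841} = \frac{1}{-71825} = - \frac{1}{71825} \approx -1.3923 \cdot 10^{-5}$)
$k = \frac{1}{-84 + 24 i \sqrt{26}} \approx -0.0038126 - 0.0055545 i$
$\frac{k}{b} = \frac{- \frac{7}{1836} - \frac{i \sqrt{26}}{918}}{- \frac{1}{71825}} = \left(- \frac{7}{1836} - \frac{i \sqrt{26}}{918}\right) \left(-71825\right) = \frac{29575}{108} + \frac{4225 i \sqrt{26}}{54}$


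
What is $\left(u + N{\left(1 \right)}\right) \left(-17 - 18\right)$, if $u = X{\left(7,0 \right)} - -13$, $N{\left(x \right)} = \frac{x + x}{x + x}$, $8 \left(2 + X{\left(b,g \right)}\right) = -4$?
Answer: $- \frac{805}{2} \approx -402.5$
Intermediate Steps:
$X{\left(b,g \right)} = - \frac{5}{2}$ ($X{\left(b,g \right)} = -2 + \frac{1}{8} \left(-4\right) = -2 - \frac{1}{2} = - \frac{5}{2}$)
$N{\left(x \right)} = 1$ ($N{\left(x \right)} = \frac{2 x}{2 x} = 2 x \frac{1}{2 x} = 1$)
$u = \frac{21}{2}$ ($u = - \frac{5}{2} - -13 = - \frac{5}{2} + 13 = \frac{21}{2} \approx 10.5$)
$\left(u + N{\left(1 \right)}\right) \left(-17 - 18\right) = \left(\frac{21}{2} + 1\right) \left(-17 - 18\right) = \frac{23}{2} \left(-35\right) = - \frac{805}{2}$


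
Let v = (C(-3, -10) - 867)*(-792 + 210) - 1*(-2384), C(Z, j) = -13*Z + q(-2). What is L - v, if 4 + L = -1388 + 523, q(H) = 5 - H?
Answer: -481075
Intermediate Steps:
C(Z, j) = 7 - 13*Z (C(Z, j) = -13*Z + (5 - 1*(-2)) = -13*Z + (5 + 2) = -13*Z + 7 = 7 - 13*Z)
L = -869 (L = -4 + (-1388 + 523) = -4 - 865 = -869)
v = 480206 (v = ((7 - 13*(-3)) - 867)*(-792 + 210) - 1*(-2384) = ((7 + 39) - 867)*(-582) + 2384 = (46 - 867)*(-582) + 2384 = -821*(-582) + 2384 = 477822 + 2384 = 480206)
L - v = -869 - 1*480206 = -869 - 480206 = -481075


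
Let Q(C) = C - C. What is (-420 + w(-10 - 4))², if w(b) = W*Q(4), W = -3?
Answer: 176400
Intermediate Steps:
Q(C) = 0
w(b) = 0 (w(b) = -3*0 = 0)
(-420 + w(-10 - 4))² = (-420 + 0)² = (-420)² = 176400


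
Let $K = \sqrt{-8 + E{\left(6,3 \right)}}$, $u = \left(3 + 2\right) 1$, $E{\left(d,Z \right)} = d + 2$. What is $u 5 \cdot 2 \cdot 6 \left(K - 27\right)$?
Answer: $-8100$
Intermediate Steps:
$E{\left(d,Z \right)} = 2 + d$
$u = 5$ ($u = 5 \cdot 1 = 5$)
$K = 0$ ($K = \sqrt{-8 + \left(2 + 6\right)} = \sqrt{-8 + 8} = \sqrt{0} = 0$)
$u 5 \cdot 2 \cdot 6 \left(K - 27\right) = 5 \cdot 5 \cdot 2 \cdot 6 \left(0 - 27\right) = 25 \cdot 12 \left(-27\right) = 300 \left(-27\right) = -8100$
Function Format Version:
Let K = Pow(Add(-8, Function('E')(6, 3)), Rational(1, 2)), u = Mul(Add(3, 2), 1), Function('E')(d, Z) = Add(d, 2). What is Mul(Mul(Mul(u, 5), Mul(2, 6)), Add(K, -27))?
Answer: -8100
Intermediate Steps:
Function('E')(d, Z) = Add(2, d)
u = 5 (u = Mul(5, 1) = 5)
K = 0 (K = Pow(Add(-8, Add(2, 6)), Rational(1, 2)) = Pow(Add(-8, 8), Rational(1, 2)) = Pow(0, Rational(1, 2)) = 0)
Mul(Mul(Mul(u, 5), Mul(2, 6)), Add(K, -27)) = Mul(Mul(Mul(5, 5), Mul(2, 6)), Add(0, -27)) = Mul(Mul(25, 12), -27) = Mul(300, -27) = -8100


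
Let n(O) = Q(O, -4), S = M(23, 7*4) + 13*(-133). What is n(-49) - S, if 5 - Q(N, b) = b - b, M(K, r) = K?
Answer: 1711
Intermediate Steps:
S = -1706 (S = 23 + 13*(-133) = 23 - 1729 = -1706)
Q(N, b) = 5 (Q(N, b) = 5 - (b - b) = 5 - 1*0 = 5 + 0 = 5)
n(O) = 5
n(-49) - S = 5 - 1*(-1706) = 5 + 1706 = 1711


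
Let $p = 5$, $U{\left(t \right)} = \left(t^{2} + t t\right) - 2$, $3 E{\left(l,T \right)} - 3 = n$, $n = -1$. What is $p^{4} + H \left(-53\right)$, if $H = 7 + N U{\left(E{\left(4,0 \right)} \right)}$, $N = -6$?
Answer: $- \frac{298}{3} \approx -99.333$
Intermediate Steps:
$E{\left(l,T \right)} = \frac{2}{3}$ ($E{\left(l,T \right)} = 1 + \frac{1}{3} \left(-1\right) = 1 - \frac{1}{3} = \frac{2}{3}$)
$U{\left(t \right)} = -2 + 2 t^{2}$ ($U{\left(t \right)} = \left(t^{2} + t^{2}\right) - 2 = 2 t^{2} - 2 = -2 + 2 t^{2}$)
$H = \frac{41}{3}$ ($H = 7 - 6 \left(-2 + 2 \left(\frac{2}{3}\right)^{2}\right) = 7 - 6 \left(-2 + 2 \cdot \frac{4}{9}\right) = 7 - 6 \left(-2 + \frac{8}{9}\right) = 7 - - \frac{20}{3} = 7 + \frac{20}{3} = \frac{41}{3} \approx 13.667$)
$p^{4} + H \left(-53\right) = 5^{4} + \frac{41}{3} \left(-53\right) = 625 - \frac{2173}{3} = - \frac{298}{3}$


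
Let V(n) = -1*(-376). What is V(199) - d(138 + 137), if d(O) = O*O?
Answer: -75249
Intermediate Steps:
V(n) = 376
d(O) = O²
V(199) - d(138 + 137) = 376 - (138 + 137)² = 376 - 1*275² = 376 - 1*75625 = 376 - 75625 = -75249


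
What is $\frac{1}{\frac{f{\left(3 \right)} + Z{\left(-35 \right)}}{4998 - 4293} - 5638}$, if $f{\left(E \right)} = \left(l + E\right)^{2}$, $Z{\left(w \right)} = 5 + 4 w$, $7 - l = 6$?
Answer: $- \frac{705}{3974909} \approx -0.00017736$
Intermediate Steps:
$l = 1$ ($l = 7 - 6 = 1$)
$f{\left(E \right)} = \left(1 + E\right)^{2}$
$\frac{1}{\frac{f{\left(3 \right)} + Z{\left(-35 \right)}}{4998 - 4293} - 5638} = \frac{1}{\frac{\left(1 + 3\right)^{2} + \left(5 + 4 \left(-35\right)\right)}{4998 - 4293} - 5638} = \frac{1}{\frac{4^{2} + \left(5 - 140\right)}{705} - 5638} = \frac{1}{\left(16 - 135\right) \frac{1}{705} - 5638} = \frac{1}{\left(-119\right) \frac{1}{705} - 5638} = \frac{1}{- \frac{119}{705} - 5638} = \frac{1}{- \frac{3974909}{705}} = - \frac{705}{3974909}$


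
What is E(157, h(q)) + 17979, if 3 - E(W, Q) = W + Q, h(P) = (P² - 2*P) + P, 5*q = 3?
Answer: 445631/25 ≈ 17825.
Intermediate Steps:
q = ⅗ (q = (⅕)*3 = ⅗ ≈ 0.60000)
h(P) = P² - P
E(W, Q) = 3 - Q - W (E(W, Q) = 3 - (W + Q) = 3 - (Q + W) = 3 + (-Q - W) = 3 - Q - W)
E(157, h(q)) + 17979 = (3 - 3*(-1 + ⅗)/5 - 1*157) + 17979 = (3 - 3*(-2)/(5*5) - 157) + 17979 = (3 - 1*(-6/25) - 157) + 17979 = (3 + 6/25 - 157) + 17979 = -3844/25 + 17979 = 445631/25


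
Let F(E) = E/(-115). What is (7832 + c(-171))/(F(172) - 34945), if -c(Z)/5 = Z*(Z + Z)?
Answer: 4675210/574121 ≈ 8.1432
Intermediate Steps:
c(Z) = -10*Z² (c(Z) = -5*Z*(Z + Z) = -5*Z*2*Z = -10*Z²)
F(E) = -E/115 (F(E) = E*(-1/115) = -E/115)
(7832 + c(-171))/(F(172) - 34945) = (7832 - 10*(-171)²)/(-1/115*172 - 34945) = (7832 - 10*29241)/(-172/115 - 34945) = (7832 - 292410)/(-4018847/115) = -284578*(-115/4018847) = 4675210/574121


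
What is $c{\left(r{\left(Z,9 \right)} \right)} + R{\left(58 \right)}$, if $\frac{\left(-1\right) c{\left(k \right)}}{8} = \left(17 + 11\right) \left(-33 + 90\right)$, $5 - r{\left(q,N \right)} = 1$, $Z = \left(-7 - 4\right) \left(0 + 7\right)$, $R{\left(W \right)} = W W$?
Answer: $-9404$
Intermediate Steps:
$R{\left(W \right)} = W^{2}$
$Z = -77$ ($Z = \left(-11\right) 7 = -77$)
$r{\left(q,N \right)} = 4$ ($r{\left(q,N \right)} = 5 - 1 = 4$)
$c{\left(k \right)} = -12768$ ($c{\left(k \right)} = - 8 \left(17 + 11\right) \left(-33 + 90\right) = - 8 \cdot 28 \cdot 57 = \left(-8\right) 1596 = -12768$)
$c{\left(r{\left(Z,9 \right)} \right)} + R{\left(58 \right)} = -12768 + 58^{2} = -12768 + 3364 = -9404$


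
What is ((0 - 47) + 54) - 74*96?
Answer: -7097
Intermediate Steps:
((0 - 47) + 54) - 74*96 = (-47 + 54) - 7104 = 7 - 7104 = -7097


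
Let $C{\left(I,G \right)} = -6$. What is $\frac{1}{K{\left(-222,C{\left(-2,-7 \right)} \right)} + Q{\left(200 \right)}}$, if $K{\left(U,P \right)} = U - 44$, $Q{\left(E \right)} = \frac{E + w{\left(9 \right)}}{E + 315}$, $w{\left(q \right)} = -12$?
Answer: $- \frac{515}{136802} \approx -0.0037646$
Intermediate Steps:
$Q{\left(E \right)} = \frac{-12 + E}{315 + E}$ ($Q{\left(E \right)} = \frac{E - 12}{E + 315} = \frac{-12 + E}{315 + E}$)
$K{\left(U,P \right)} = -44 + U$ ($K{\left(U,P \right)} = U - 44 = -44 + U$)
$\frac{1}{K{\left(-222,C{\left(-2,-7 \right)} \right)} + Q{\left(200 \right)}} = \frac{1}{\left(-44 - 222\right) + \frac{-12 + 200}{315 + 200}} = \frac{1}{-266 + \frac{1}{515} \cdot 188} = \frac{1}{-266 + \frac{188}{515}} = \frac{1}{- \frac{136802}{515}} = - \frac{515}{136802}$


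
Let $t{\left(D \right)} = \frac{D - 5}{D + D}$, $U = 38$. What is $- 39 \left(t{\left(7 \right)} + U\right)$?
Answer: $- \frac{10413}{7} \approx -1487.6$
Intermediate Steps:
$t{\left(D \right)} = \frac{-5 + D}{2 D}$ ($t{\left(D \right)} = \frac{D - 5}{2 D} = \left(D - 5\right) \frac{1}{2 D} = \left(-5 + D\right) \frac{1}{2 D} = \frac{-5 + D}{2 D}$)
$- 39 \left(t{\left(7 \right)} + U\right) = - 39 \left(\frac{-5 + 7}{2 \cdot 7} + 38\right) = - 39 \left(\frac{1}{2} \cdot \frac{1}{7} \cdot 2 + 38\right) = - 39 \left(\frac{1}{7} + 38\right) = \left(-39\right) \frac{267}{7} = - \frac{10413}{7}$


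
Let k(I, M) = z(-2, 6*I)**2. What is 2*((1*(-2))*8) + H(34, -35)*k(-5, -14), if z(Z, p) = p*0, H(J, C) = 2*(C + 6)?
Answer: -32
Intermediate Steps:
H(J, C) = 12 + 2*C (H(J, C) = 2*(6 + C) = 12 + 2*C)
z(Z, p) = 0
k(I, M) = 0 (k(I, M) = 0**2 = 0)
2*((1*(-2))*8) + H(34, -35)*k(-5, -14) = 2*((1*(-2))*8) + (12 + 2*(-35))*0 = 2*(-2*8) + (12 - 70)*0 = 2*(-16) - 58*0 = -32 + 0 = -32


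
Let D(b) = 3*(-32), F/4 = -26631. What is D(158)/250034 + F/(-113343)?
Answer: 4437290148/4723267277 ≈ 0.93945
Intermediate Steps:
F = -106524 (F = 4*(-26631) = -106524)
D(b) = -96
D(158)/250034 + F/(-113343) = -96/250034 - 106524/(-113343) = -96*1/250034 - 106524*(-1/113343) = -48/125017 + 35508/37781 = 4437290148/4723267277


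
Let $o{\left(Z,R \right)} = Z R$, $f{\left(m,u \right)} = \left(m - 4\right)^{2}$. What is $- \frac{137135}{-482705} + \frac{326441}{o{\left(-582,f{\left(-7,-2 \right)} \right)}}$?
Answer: $- \frac{29583476387}{6798610302} \approx -4.3514$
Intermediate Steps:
$f{\left(m,u \right)} = \left(-4 + m\right)^{2}$ ($f{\left(m,u \right)} = \left(m - 4\right)^{2} = \left(-4 + m\right)^{2}$)
$o{\left(Z,R \right)} = R Z$
$- \frac{137135}{-482705} + \frac{326441}{o{\left(-582,f{\left(-7,-2 \right)} \right)}} = - \frac{137135}{-482705} + \frac{326441}{\left(-4 - 7\right)^{2} \left(-582\right)} = \left(-137135\right) \left(- \frac{1}{482705}\right) + \frac{326441}{\left(-11\right)^{2} \left(-582\right)} = \frac{27427}{96541} + \frac{326441}{121 \left(-582\right)} = \frac{27427}{96541} + \frac{326441}{-70422} = \frac{27427}{96541} + 326441 \left(- \frac{1}{70422}\right) = \frac{27427}{96541} - \frac{326441}{70422} = - \frac{29583476387}{6798610302}$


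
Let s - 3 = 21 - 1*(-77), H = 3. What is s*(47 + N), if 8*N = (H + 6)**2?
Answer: 46157/8 ≈ 5769.6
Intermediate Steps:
s = 101 (s = 3 + (21 - 1*(-77)) = 3 + (21 + 77) = 3 + 98 = 101)
N = 81/8 (N = (3 + 6)**2/8 = (1/8)*9**2 = (1/8)*81 = 81/8 ≈ 10.125)
s*(47 + N) = 101*(47 + 81/8) = 101*(457/8) = 46157/8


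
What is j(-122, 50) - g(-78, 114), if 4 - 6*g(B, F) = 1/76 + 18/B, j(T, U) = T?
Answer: -242461/1976 ≈ -122.70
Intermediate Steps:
g(B, F) = 101/152 - 3/B (g(B, F) = 2/3 - (1/76 + 18/B)/6 = 2/3 + (-1/456 - 3/B) = 101/152 - 3/B)
j(-122, 50) - g(-78, 114) = -122 - (101/152 - 3/(-78)) = -122 - (101/152 - 3*(-1/78)) = -122 - (101/152 + 1/26) = -122 - 1*1389/1976 = -122 - 1389/1976 = -242461/1976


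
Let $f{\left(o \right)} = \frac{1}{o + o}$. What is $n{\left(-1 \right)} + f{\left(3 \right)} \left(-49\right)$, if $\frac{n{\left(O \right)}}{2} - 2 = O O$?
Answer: $- \frac{13}{6} \approx -2.1667$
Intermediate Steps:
$n{\left(O \right)} = 4 + 2 O^{2}$ ($n{\left(O \right)} = 4 + 2 O O = 4 + 2 O^{2}$)
$f{\left(o \right)} = \frac{1}{2 o}$
$n{\left(-1 \right)} + f{\left(3 \right)} \left(-49\right) = \left(4 + 2 \left(-1\right)^{2}\right) + \frac{1}{2 \cdot 3} \left(-49\right) = \left(4 + 2 \cdot 1\right) + \frac{1}{2} \cdot \frac{1}{3} \left(-49\right) = \left(4 + 2\right) + \frac{1}{6} \left(-49\right) = 6 - \frac{49}{6} = - \frac{13}{6}$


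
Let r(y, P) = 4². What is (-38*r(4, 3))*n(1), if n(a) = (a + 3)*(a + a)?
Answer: -4864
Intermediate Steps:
n(a) = 2*a*(3 + a) (n(a) = (3 + a)*(2*a) = 2*a*(3 + a))
r(y, P) = 16
(-38*r(4, 3))*n(1) = (-38*16)*(2*1*(3 + 1)) = -1216*4 = -608*8 = -4864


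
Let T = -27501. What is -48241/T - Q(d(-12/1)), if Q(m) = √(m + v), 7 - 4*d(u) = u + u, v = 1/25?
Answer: 48241/27501 - √779/10 ≈ -1.0369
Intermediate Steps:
v = 1/25 ≈ 0.040000
d(u) = 7/4 - u/2 (d(u) = 7/4 - (u + u)/4 = 7/4 - u/2)
Q(m) = √(1/25 + m) (Q(m) = √(m + 1/25) = √(1/25 + m))
-48241/T - Q(d(-12/1)) = -48241/(-27501) - √(1 + 25*(7/4 - (-6)/1))/5 = -48241*(-1/27501) - √(1 + 25*(7/4 - (-6)))/5 = 48241/27501 - √(1 + 25*(7/4 - ½*(-12)))/5 = 48241/27501 - √(1 + 25*(7/4 + 6))/5 = 48241/27501 - √(1 + 25*(31/4))/5 = 48241/27501 - √(1 + 775/4)/5 = 48241/27501 - √(779/4)/5 = 48241/27501 - √779/2/5 = 48241/27501 - √779/10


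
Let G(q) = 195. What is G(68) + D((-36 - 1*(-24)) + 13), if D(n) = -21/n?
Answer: 174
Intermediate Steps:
G(68) + D((-36 - 1*(-24)) + 13) = 195 - 21/((-36 - 1*(-24)) + 13) = 195 - 21/((-36 + 24) + 13) = 195 - 21/(-12 + 13) = 195 - 21/1 = 195 - 21*1 = 195 - 21 = 174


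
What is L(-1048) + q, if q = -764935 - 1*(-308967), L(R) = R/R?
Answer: -455967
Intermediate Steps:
L(R) = 1
q = -455968 (q = -764935 + 308967 = -455968)
L(-1048) + q = 1 - 455968 = -455967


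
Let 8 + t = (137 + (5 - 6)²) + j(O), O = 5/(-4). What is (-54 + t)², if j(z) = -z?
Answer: 95481/16 ≈ 5967.6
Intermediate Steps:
O = -5/4 (O = 5*(-¼) = -5/4 ≈ -1.2500)
t = 525/4 (t = -8 + ((137 + (5 - 6)²) - 1*(-5/4)) = -8 + ((137 + (-1)²) + 5/4) = -8 + ((137 + 1) + 5/4) = -8 + (138 + 5/4) = -8 + 557/4 = 525/4 ≈ 131.25)
(-54 + t)² = (-54 + 525/4)² = (309/4)² = 95481/16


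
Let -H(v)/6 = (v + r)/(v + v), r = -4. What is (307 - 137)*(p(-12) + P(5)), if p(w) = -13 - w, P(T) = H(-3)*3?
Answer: -3740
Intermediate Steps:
H(v) = -3*(-4 + v)/v (H(v) = -6*(v - 4)/(v + v) = -6*(-4 + v)/(2*v) = -6*(-4 + v)*1/(2*v) = -3*(-4 + v)/v)
P(T) = -21 (P(T) = (-3 + 12/(-3))*3 = (-3 + 12*(-⅓))*3 = (-3 - 4)*3 = -7*3 = -21)
(307 - 137)*(p(-12) + P(5)) = (307 - 137)*((-13 - 1*(-12)) - 21) = 170*((-13 + 12) - 21) = 170*(-1 - 21) = 170*(-22) = -3740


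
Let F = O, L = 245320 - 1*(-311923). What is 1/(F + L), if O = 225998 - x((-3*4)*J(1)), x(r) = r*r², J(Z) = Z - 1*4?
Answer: 1/736585 ≈ 1.3576e-6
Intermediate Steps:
J(Z) = -4 + Z (J(Z) = Z - 4 = -4 + Z)
x(r) = r³
L = 557243 (L = 245320 + 311923 = 557243)
O = 179342 (O = 225998 - ((-3*4)*(-4 + 1))³ = 225998 - (-12*(-3))³ = 225998 - 1*36³ = 225998 - 1*46656 = 225998 - 46656 = 179342)
F = 179342
1/(F + L) = 1/(179342 + 557243) = 1/736585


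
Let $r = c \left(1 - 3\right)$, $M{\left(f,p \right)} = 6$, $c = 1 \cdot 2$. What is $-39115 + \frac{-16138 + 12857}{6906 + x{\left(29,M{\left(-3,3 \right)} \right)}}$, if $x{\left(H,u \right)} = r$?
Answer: $- \frac{15880883}{406} \approx -39116.0$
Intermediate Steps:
$c = 2$
$r = -4$ ($r = 2 \left(1 - 3\right) = 2 \left(-2\right) = -4$)
$x{\left(H,u \right)} = -4$
$-39115 + \frac{-16138 + 12857}{6906 + x{\left(29,M{\left(-3,3 \right)} \right)}} = -39115 + \frac{-16138 + 12857}{6906 - 4} = -39115 - \frac{3281}{6902} = -39115 - \frac{193}{406} = - \frac{15880883}{406}$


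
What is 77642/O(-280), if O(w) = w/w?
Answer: 77642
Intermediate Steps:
O(w) = 1
77642/O(-280) = 77642/1 = 77642*1 = 77642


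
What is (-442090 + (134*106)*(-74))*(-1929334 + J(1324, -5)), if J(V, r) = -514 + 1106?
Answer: 2879970552012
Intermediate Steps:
J(V, r) = 592
(-442090 + (134*106)*(-74))*(-1929334 + J(1324, -5)) = (-442090 + (134*106)*(-74))*(-1929334 + 592) = (-442090 + 14204*(-74))*(-1928742) = (-442090 - 1051096)*(-1928742) = -1493186*(-1928742) = 2879970552012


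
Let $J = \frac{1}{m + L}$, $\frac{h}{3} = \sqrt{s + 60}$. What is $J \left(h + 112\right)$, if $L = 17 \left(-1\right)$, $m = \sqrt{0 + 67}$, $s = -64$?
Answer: $- \frac{952}{111} - \frac{56 \sqrt{67}}{111} - \frac{17 i}{37} - \frac{i \sqrt{67}}{37} \approx -12.706 - 0.68069 i$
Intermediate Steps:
$m = \sqrt{67} \approx 8.1853$
$L = -17$
$h = 6 i$ ($h = 3 \sqrt{-64 + 60} = 3 \sqrt{-4} = 3 \cdot 2 i = 6 i \approx 6.0 i$)
$J = \frac{1}{-17 + \sqrt{67}}$ ($J = \frac{1}{\sqrt{67} - 17} = \frac{1}{-17 + \sqrt{67}} \approx -0.11345$)
$J \left(h + 112\right) = \left(- \frac{17}{222} - \frac{\sqrt{67}}{222}\right) \left(6 i + 112\right) = \left(- \frac{17}{222} - \frac{\sqrt{67}}{222}\right) \left(112 + 6 i\right) = \left(112 + 6 i\right) \left(- \frac{17}{222} - \frac{\sqrt{67}}{222}\right)$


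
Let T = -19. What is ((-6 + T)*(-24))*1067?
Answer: 640200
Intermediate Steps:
((-6 + T)*(-24))*1067 = ((-6 - 19)*(-24))*1067 = -25*(-24)*1067 = 600*1067 = 640200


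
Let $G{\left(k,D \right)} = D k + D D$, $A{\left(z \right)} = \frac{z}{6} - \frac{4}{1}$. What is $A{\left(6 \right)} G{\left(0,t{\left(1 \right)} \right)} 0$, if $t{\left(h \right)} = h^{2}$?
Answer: $0$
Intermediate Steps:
$A{\left(z \right)} = -4 + \frac{z}{6}$ ($A{\left(z \right)} = z \frac{1}{6} - 4 = \frac{z}{6} - 4 = -4 + \frac{z}{6}$)
$G{\left(k,D \right)} = D^{2} + D k$ ($G{\left(k,D \right)} = D k + D^{2} = D^{2} + D k$)
$A{\left(6 \right)} G{\left(0,t{\left(1 \right)} \right)} 0 = \left(-4 + \frac{1}{6} \cdot 6\right) 1^{2} \left(1^{2} + 0\right) 0 = \left(-4 + 1\right) 1 \left(1 + 0\right) 0 = - 3 \cdot 1 \cdot 1 \cdot 0 = \left(-3\right) 1 \cdot 0 = \left(-3\right) 0 = 0$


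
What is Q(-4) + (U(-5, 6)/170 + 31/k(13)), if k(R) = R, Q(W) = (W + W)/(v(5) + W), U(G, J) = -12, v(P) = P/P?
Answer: 16511/3315 ≈ 4.9807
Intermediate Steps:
v(P) = 1
Q(W) = 2*W/(1 + W) (Q(W) = (W + W)/(1 + W) = (2*W)/(1 + W) = 2*W/(1 + W))
Q(-4) + (U(-5, 6)/170 + 31/k(13)) = 2*(-4)/(1 - 4) + (-12/170 + 31/13) = 2*(-4)/(-3) + (-12*1/170 + 31*(1/13)) = 2*(-4)*(-⅓) + (-6/85 + 31/13) = 8/3 + 2557/1105 = 16511/3315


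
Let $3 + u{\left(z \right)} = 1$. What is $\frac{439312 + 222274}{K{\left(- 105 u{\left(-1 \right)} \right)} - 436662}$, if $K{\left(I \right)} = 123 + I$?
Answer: $- \frac{661586}{436329} \approx -1.5163$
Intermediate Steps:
$u{\left(z \right)} = -2$ ($u{\left(z \right)} = -3 + 1 = -2$)
$\frac{439312 + 222274}{K{\left(- 105 u{\left(-1 \right)} \right)} - 436662} = \frac{439312 + 222274}{\left(123 - -210\right) - 436662} = \frac{661586}{\left(123 + 210\right) - 436662} = \frac{661586}{333 - 436662} = \frac{661586}{-436329} = 661586 \left(- \frac{1}{436329}\right) = - \frac{661586}{436329}$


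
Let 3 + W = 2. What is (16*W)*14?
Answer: -224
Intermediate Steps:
W = -1 (W = -3 + 2 = -1)
(16*W)*14 = (16*(-1))*14 = -16*14 = -224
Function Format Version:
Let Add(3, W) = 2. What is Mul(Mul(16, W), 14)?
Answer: -224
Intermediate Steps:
W = -1 (W = Add(-3, 2) = -1)
Mul(Mul(16, W), 14) = Mul(Mul(16, -1), 14) = Mul(-16, 14) = -224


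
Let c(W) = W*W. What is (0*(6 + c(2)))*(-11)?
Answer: 0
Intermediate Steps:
c(W) = W**2
(0*(6 + c(2)))*(-11) = (0*(6 + 2**2))*(-11) = (0*(6 + 4))*(-11) = (0*10)*(-11) = 0*(-11) = 0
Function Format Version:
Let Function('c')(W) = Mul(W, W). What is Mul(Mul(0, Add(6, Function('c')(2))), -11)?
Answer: 0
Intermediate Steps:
Function('c')(W) = Pow(W, 2)
Mul(Mul(0, Add(6, Function('c')(2))), -11) = Mul(Mul(0, Add(6, Pow(2, 2))), -11) = Mul(Mul(0, Add(6, 4)), -11) = Mul(Mul(0, 10), -11) = Mul(0, -11) = 0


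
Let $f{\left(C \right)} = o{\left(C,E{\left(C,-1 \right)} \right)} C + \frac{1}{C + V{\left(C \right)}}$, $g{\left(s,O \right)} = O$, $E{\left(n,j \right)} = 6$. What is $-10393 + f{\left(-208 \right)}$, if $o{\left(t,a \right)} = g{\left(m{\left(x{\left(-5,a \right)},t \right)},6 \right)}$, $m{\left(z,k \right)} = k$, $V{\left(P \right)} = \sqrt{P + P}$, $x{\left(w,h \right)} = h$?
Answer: $- \frac{2444611}{210} - \frac{i \sqrt{26}}{10920} \approx -11641.0 - 0.00046694 i$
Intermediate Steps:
$V{\left(P \right)} = \sqrt{2} \sqrt{P}$ ($V{\left(P \right)} = \sqrt{2 P} = \sqrt{2} \sqrt{P}$)
$o{\left(t,a \right)} = 6$
$f{\left(C \right)} = \frac{1}{C + \sqrt{2} \sqrt{C}} + 6 C$ ($f{\left(C \right)} = 6 C + \frac{1}{C + \sqrt{2} \sqrt{C}} = \frac{1}{C + \sqrt{2} \sqrt{C}} + 6 C$)
$-10393 + f{\left(-208 \right)} = -10393 + \frac{1 + 6 \left(-208\right)^{2} + 6 \sqrt{2} \left(-208\right)^{\frac{3}{2}}}{-208 + \sqrt{2} \sqrt{-208}} = -10393 + \frac{1 + 6 \cdot 43264 + 6 \sqrt{2} \left(- 832 i \sqrt{13}\right)}{-208 + \sqrt{2} \cdot 4 i \sqrt{13}} = -10393 + \frac{1 + 259584 - 4992 i \sqrt{26}}{-208 + 4 i \sqrt{26}} = -10393 + \frac{259585 - 4992 i \sqrt{26}}{-208 + 4 i \sqrt{26}}$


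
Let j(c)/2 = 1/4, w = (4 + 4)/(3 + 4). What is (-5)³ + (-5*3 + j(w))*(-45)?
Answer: 1055/2 ≈ 527.50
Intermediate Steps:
w = 8/7 ≈ 1.1429
j(c) = ½ (j(c) = 2*(1/4) = 2*(1*(¼)) = 2*(¼) = ½)
(-5)³ + (-5*3 + j(w))*(-45) = (-5)³ + (-5*3 + ½)*(-45) = -125 + (-15 + ½)*(-45) = -125 - 29/2*(-45) = -125 + 1305/2 = 1055/2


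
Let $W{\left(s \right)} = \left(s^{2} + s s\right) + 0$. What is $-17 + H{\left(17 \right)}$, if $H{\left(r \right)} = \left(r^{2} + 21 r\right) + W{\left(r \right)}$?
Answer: $1207$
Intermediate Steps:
$W{\left(s \right)} = 2 s^{2}$ ($W{\left(s \right)} = \left(s^{2} + s^{2}\right) + 0 = 2 s^{2} + 0 = 2 s^{2}$)
$H{\left(r \right)} = 3 r^{2} + 21 r$ ($H{\left(r \right)} = \left(r^{2} + 21 r\right) + 2 r^{2} = 3 r^{2} + 21 r$)
$-17 + H{\left(17 \right)} = -17 + 3 \cdot 17 \left(7 + 17\right) = -17 + 3 \cdot 17 \cdot 24 = -17 + 1224 = 1207$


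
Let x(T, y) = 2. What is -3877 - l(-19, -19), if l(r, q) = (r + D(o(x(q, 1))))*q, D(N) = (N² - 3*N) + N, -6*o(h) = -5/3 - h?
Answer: -1378337/324 ≈ -4254.1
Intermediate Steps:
o(h) = 5/18 + h/6 (o(h) = -(-5/3 - h)/6 = 5/18 + h/6)
D(N) = N² - 2*N
l(r, q) = q*(-275/324 + r) (l(r, q) = (r + (5/18 + (⅙)*2)*(-2 + (5/18 + (⅙)*2)))*q = (r + (5/18 + ⅓)*(-2 + (5/18 + ⅓)))*q = (r + 11*(-2 + 11/18)/18)*q = (r + (11/18)*(-25/18))*q = (r - 275/324)*q = (-275/324 + r)*q = q*(-275/324 + r))
-3877 - l(-19, -19) = -3877 - (-19)*(-275 + 324*(-19))/324 = -3877 - (-19)*(-275 - 6156)/324 = -3877 - (-19)*(-6431)/324 = -3877 - 1*122189/324 = -3877 - 122189/324 = -1378337/324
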